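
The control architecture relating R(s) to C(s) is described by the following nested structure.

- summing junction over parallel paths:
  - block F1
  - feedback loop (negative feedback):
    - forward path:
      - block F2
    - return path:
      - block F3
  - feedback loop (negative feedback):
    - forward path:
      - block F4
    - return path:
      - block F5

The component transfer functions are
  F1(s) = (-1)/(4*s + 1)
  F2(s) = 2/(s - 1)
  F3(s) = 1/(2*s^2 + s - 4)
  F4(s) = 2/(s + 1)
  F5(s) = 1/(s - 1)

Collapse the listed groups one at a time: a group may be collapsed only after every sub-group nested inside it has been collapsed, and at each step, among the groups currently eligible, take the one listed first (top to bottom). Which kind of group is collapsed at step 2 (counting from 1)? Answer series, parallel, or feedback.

Step 1: close the feedback loop around F2, F3
Step 2: close the feedback loop around F4, F5
Step 3: reduce the parallel group F1, [F2/(1+F2*F3)], [F4/(1+F4*F5)]
The group at step 2 is a feedback group.

Final answer: feedback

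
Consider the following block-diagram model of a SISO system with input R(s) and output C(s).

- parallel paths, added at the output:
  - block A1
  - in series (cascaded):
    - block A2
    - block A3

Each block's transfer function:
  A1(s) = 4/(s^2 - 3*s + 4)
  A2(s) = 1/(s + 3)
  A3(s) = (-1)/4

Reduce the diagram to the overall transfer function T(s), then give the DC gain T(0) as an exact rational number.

[1] combine A2, A3 in series -> (-1)/(4*s + 12)
[2] combine A1, (A2*A3) in parallel -> (-s^2 + 19*s + 44)/(4*s^3 - 20*s + 48)
That last expression is T(s); at s = 0 only the constant terms survive, so T(0) = 44/48 = 11/12.

Answer: 11/12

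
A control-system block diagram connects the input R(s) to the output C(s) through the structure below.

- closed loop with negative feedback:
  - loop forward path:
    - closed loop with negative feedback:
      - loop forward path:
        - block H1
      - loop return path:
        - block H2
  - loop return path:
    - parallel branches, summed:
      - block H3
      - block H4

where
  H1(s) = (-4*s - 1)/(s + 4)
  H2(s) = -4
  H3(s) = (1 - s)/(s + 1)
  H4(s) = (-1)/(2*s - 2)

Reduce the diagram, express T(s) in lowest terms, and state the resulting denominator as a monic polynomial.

Step 1: feedback reduction of H1, H2: (-4*s - 1)/(17*s + 8)
Step 2: parallel reduction of H3, H4: (-2*s^2 + 3*s - 3)/(2*s^2 - 2)
Step 3: reduce the feedback loop with forward [H1/(1+H1*H2)] and return (H3+H4): (-8*s^3 - 2*s^2 + 8*s + 2)/(42*s^3 + 6*s^2 - 25*s - 13)
That last expression is T(s), already simplified. Scaling its denominator by 1/42 (the reciprocal of the leading coefficient) yields the monic denominator.

Final answer: s^3 + s^2/7 - 25*s/42 - 13/42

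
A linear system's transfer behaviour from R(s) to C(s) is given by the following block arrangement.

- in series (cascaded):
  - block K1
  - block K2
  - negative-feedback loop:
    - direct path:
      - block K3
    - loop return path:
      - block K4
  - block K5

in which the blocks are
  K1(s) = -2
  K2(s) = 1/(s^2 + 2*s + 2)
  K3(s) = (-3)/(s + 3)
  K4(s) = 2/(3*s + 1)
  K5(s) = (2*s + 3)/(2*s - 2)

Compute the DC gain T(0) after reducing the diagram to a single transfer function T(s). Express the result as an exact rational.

Answer: 3/2

Working:
[1] feedback reduction of K3, K4 gives (-9*s - 3)/(3*s^2 + 10*s - 3)
[2] combine K1, K2, [K3/(1+K3*K4)], K5 in series gives (18*s^2 + 33*s + 9)/(3*s^5 + 13*s^4 + 7*s^3 - 9*s^2 - 20*s + 6)
Step 2 gives the overall T(s). Then T(0) = 9/6 = 3/2.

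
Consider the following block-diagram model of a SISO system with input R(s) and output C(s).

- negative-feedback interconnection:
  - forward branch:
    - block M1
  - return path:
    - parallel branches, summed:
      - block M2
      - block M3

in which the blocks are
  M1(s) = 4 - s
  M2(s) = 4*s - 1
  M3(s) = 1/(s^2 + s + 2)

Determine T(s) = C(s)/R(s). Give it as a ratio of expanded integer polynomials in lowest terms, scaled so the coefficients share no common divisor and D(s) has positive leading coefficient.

Reducing step by step:

Step 1: reduce the parallel group M2, M3: (4*s^3 + 3*s^2 + 7*s - 1)/(s^2 + s + 2)
Step 2: reduce the feedback loop with forward M1 and return (M2+M3): this yields T(s), and no further normalization is needed

Answer: (s^3 - 3*s^2 - 2*s - 8)/(4*s^4 - 13*s^3 - 6*s^2 - 30*s + 2)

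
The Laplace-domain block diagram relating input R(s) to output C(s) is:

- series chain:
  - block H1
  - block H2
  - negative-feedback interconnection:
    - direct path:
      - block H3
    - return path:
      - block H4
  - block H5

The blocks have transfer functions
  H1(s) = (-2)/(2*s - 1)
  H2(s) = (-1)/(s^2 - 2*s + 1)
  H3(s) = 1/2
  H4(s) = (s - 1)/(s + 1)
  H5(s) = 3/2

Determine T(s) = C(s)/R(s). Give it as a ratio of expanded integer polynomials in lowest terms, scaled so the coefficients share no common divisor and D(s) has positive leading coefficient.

Reducing step by step:

Step 1: apply the feedback formula to H3, H4 -> (s + 1)/(3*s + 1)
Step 2: multiply H1, H2, [H3/(1+H3*H4)], H5 (series), which is the overall transfer function T(s) = C(s)/R(s) in lowest terms

Answer: (3*s + 3)/(6*s^4 - 13*s^3 + 7*s^2 + s - 1)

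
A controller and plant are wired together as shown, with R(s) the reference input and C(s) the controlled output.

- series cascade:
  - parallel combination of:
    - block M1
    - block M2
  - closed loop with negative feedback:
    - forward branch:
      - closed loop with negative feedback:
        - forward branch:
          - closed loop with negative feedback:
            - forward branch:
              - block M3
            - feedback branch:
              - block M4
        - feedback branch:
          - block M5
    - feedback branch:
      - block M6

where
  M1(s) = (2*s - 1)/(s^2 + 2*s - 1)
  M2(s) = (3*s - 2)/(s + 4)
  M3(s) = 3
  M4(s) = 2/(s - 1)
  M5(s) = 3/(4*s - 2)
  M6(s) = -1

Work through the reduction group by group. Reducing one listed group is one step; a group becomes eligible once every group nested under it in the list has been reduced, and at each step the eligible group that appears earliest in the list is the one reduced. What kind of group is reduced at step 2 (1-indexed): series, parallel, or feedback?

Step 1: reduce the parallel group M1, M2
Step 2: collapse the loop (M3 forward, M4 return)
Step 3: close the feedback loop around [M3/(1+M3*M4)], M5
Step 4: collapse the loop ([[M3/(1+M3*M4)]/(1+[M3/(1+M3*M4)]*M5)] forward, M6 return)
Step 5: reduce the series chain (M1+M2), [[[M3/(1+M3*M4)]/(1+[M3/(1+M3*M4)]*M5)]/(1+[[M3/(1+M3*M4)]/(1+[M3/(1+M3*M4)]*M5)]*M6)]
So the answer for step 2 is feedback.

Hence the answer: feedback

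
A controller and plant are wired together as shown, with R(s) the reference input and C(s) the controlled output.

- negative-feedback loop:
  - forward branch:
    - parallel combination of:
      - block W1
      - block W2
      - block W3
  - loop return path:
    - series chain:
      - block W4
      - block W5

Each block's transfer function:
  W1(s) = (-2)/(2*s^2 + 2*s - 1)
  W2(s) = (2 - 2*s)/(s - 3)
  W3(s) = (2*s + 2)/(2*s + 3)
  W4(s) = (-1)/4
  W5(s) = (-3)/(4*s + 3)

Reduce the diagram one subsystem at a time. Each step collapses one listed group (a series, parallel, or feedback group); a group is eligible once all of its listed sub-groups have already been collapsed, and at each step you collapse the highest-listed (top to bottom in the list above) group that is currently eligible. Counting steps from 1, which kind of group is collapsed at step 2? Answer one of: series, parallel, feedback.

Step 1: sum the parallel branches W1, W2, W3
Step 2: combine W4, W5 in series
Step 3: close the feedback loop around (W1+W2+W3), (W4*W5)
At step 2 the group reduced is series.

Therefore the answer is series.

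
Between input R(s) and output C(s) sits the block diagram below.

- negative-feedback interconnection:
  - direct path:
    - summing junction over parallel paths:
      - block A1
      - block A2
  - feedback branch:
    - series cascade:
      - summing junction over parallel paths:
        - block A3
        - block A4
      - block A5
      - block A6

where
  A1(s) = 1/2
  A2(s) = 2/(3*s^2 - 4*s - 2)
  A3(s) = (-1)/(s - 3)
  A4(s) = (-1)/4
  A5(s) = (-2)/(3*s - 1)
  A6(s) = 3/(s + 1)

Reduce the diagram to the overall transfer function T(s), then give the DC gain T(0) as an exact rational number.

1. combine A1, A2 in parallel; result (3*s^2 - 4*s + 2)/(6*s^2 - 8*s - 4)
2. sum the parallel branches A3, A4; result (-s - 1)/(4*s - 12)
3. series reduction of (A3+A4), A5, A6; result 3/(6*s^2 - 20*s + 6)
4. collapse the loop ((A1+A2) forward, ((A3+A4)*A5*A6) return); result (18*s^4 - 84*s^3 + 110*s^2 - 64*s + 12)/(36*s^4 - 168*s^3 + 181*s^2 + 20*s - 18)
DC gain: substitute s = 0 into T(s) from step 4: T(0) = 12/(-18) = -2/3.

Answer: -2/3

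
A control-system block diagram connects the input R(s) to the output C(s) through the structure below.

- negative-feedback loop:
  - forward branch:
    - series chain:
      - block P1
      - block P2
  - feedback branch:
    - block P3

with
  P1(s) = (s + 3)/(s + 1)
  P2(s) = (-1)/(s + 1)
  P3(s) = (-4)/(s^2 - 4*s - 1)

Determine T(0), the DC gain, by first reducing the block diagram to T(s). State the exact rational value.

Answer: 3/11

Working:
Step 1 - multiply P1, P2 (series): (-s - 3)/(s^2 + 2*s + 1)
Step 2 - apply the feedback formula to (P1*P2), P3: (-s^3 + s^2 + 13*s + 3)/(s^4 - 2*s^3 - 8*s^2 - 2*s + 11)
The step-2 result is T(s). Setting s = 0: T(0) = 3/11.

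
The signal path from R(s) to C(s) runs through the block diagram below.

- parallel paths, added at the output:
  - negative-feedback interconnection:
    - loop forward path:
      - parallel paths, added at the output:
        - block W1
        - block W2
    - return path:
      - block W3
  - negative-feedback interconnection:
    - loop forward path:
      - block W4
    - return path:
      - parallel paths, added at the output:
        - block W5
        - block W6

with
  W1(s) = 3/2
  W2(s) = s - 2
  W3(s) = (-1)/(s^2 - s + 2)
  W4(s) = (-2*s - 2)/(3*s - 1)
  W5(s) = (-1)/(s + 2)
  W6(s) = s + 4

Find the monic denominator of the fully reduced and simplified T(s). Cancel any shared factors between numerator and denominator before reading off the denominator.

(1) parallel reduction of W1, W2 gives s - 1/2
(2) apply the feedback formula to (W1+W2), W3 gives (2*s^3 - 3*s^2 + 5*s - 2)/(2*s^2 - 4*s + 5)
(3) reduce the parallel group W5, W6 gives (s^2 + 6*s + 7)/(s + 2)
(4) collapse the loop (W4 forward, (W5+W6) return) gives (2*s^2 + 6*s + 4)/(2*s^3 + 11*s^2 + 21*s + 16)
(5) sum the parallel branches [(W1+W2)/(1+(W1+W2)*W3)], [W4/(1+W4*(W5+W6))] gives (4*s^6 + 16*s^5 + 23*s^4 + 24*s^3 + 29*s^2 + 52*s - 12)/(4*s^5 + 14*s^4 + 8*s^3 + 3*s^2 + 41*s + 80)
That last expression is T(s), already simplified. Scaling its denominator by 1/4 (the reciprocal of the leading coefficient) yields the monic denominator.

Hence the answer: s^5 + 7*s^4/2 + 2*s^3 + 3*s^2/4 + 41*s/4 + 20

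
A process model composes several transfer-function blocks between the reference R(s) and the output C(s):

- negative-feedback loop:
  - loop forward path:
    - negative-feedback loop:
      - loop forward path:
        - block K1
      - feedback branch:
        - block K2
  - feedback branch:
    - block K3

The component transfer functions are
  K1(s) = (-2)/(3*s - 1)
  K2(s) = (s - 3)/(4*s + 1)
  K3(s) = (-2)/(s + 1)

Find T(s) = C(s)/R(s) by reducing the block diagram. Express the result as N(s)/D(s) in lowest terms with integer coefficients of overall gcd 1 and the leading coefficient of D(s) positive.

Step 1 - close the feedback loop around K1, K2, giving (-8*s - 2)/(12*s^2 - 3*s + 5)
Step 2 - reduce the feedback loop with forward [K1/(1+K1*K2)] and return K3, which is the overall transfer function T(s) = C(s)/R(s) in lowest terms

Final answer: (-8*s^2 - 10*s - 2)/(12*s^3 + 9*s^2 + 18*s + 9)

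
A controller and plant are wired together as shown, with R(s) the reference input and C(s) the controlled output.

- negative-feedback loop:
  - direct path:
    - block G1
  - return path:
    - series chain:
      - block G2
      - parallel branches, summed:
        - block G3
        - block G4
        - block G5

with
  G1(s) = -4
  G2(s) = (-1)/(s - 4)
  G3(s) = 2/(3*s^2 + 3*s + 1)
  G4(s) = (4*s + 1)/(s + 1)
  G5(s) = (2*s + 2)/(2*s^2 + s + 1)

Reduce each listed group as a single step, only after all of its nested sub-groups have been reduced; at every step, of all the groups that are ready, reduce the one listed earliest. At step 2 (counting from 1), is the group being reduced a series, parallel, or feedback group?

1. parallel reduction of G3, G4, G5
2. series reduction of G2, (G3+G4+G5)
3. feedback reduction of G1, (G2*(G3+G4+G5))
At step 2 the group reduced is series.

Hence the answer: series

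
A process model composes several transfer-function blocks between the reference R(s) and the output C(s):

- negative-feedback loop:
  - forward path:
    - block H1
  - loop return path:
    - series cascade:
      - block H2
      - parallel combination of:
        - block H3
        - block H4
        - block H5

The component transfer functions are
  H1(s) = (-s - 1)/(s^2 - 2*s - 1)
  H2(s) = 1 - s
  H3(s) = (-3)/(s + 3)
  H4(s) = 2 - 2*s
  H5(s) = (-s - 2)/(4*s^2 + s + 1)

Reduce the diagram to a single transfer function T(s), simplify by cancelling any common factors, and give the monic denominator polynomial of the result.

The answer is s^6 + 7*s^5/4 - 9*s^4/4 + 7*s^3/4 + 13*s^2/4 + s/2.

Reasoning:
Step 1 - parallel reduction of H3, H4, H5: (-8*s^4 - 18*s^3 + 5*s^2 - 6*s - 3)/(4*s^3 + 13*s^2 + 4*s + 3)
Step 2 - cascade H2, (H3+H4+H5): (8*s^5 + 10*s^4 - 23*s^3 + 11*s^2 - 3*s - 3)/(4*s^3 + 13*s^2 + 4*s + 3)
Step 3 - apply the feedback formula to H1, (H2*(H3+H4+H5)): (4*s^4 + 17*s^3 + 17*s^2 + 7*s + 3)/(8*s^6 + 14*s^5 - 18*s^4 + 14*s^3 + 26*s^2 + 4*s)
No further cancellation is possible in the step-3 result, so that is T(s). Its denominator becomes monic after dividing by the leading coefficient 8.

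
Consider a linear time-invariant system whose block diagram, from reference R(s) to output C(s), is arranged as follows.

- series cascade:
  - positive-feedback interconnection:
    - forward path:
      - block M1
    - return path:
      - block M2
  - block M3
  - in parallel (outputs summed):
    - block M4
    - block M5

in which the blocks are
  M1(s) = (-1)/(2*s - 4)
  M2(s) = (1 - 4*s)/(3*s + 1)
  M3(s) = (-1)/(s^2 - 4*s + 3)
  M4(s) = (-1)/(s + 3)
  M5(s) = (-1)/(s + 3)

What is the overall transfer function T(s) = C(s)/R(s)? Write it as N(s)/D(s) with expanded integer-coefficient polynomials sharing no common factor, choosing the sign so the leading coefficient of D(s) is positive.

First reduce the diagram to T(s).

Step 1. reduce the feedback loop with forward M1 and return M2, giving (-3*s - 1)/(6*s^2 - 14*s - 3)
Step 2. combine M4, M5 in parallel, giving (-2)/(s + 3)
Step 3. cascade [M1/(1-M1*M2)], M3, (M4+M5): this yields T(s), and no further normalization is needed

Answer: (-6*s - 2)/(6*s^5 - 20*s^4 - 43*s^3 + 183*s^2 - 99*s - 27)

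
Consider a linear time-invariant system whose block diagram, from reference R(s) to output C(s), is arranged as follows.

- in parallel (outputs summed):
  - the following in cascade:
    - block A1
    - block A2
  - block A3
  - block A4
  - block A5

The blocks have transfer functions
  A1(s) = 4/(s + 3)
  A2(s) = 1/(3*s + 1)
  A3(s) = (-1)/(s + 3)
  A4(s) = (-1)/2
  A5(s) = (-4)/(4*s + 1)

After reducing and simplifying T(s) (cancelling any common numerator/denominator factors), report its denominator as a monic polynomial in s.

Step 1: reduce the series chain A1, A2 = 4/(3*s^2 + 10*s + 3)
Step 2: add (A1*A2), A3, A4, A5 (parallel) = (-12*s^3 - 91*s^2 - 84*s - 21)/(24*s^3 + 86*s^2 + 44*s + 6)
The result of step 2 is T(s) in lowest terms. Its denominator has leading coefficient 24; dividing the denominator through by 24 makes it monic.

Therefore the answer is s^3 + 43*s^2/12 + 11*s/6 + 1/4.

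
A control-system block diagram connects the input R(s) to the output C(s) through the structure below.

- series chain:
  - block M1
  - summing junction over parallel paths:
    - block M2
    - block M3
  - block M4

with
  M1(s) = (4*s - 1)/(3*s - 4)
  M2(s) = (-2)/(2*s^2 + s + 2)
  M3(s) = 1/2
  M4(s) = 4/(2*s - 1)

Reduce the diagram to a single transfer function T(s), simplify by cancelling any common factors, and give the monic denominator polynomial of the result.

Answer: s^4 - 4*s^3/3 + 3*s^2/4 - 3*s/2 + 2/3

Working:
Step 1 - combine M2, M3 in parallel -> (2*s^2 + s - 2)/(4*s^2 + 2*s + 4)
Step 2 - cascade M1, (M2+M3), M4 -> (16*s^3 + 4*s^2 - 18*s + 4)/(12*s^4 - 16*s^3 + 9*s^2 - 18*s + 8)
That last expression is T(s), already simplified. Scaling its denominator by 1/12 (the reciprocal of the leading coefficient) yields the monic denominator.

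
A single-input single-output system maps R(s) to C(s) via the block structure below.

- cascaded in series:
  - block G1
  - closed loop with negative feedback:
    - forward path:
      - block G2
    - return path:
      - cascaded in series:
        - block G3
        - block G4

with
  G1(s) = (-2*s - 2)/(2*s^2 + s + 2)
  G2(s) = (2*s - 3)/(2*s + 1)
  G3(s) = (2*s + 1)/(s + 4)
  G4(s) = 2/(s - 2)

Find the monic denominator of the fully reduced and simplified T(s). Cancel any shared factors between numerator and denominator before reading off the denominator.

[1] multiply G3, G4 (series) = (4*s + 2)/(s^2 + 2*s - 8)
[2] close the feedback loop around G2, (G3*G4) = (2*s^3 + s^2 - 22*s + 24)/(2*s^3 + 13*s^2 - 22*s - 14)
[3] cascade G1, [G2/(1+G2*(G3*G4))] = (-4*s^4 - 6*s^3 + 42*s^2 - 4*s - 48)/(4*s^5 + 28*s^4 - 27*s^3 - 24*s^2 - 58*s - 28)
The result of step 3 is T(s) in lowest terms. Its denominator has leading coefficient 4; dividing the denominator through by 4 makes it monic.

Answer: s^5 + 7*s^4 - 27*s^3/4 - 6*s^2 - 29*s/2 - 7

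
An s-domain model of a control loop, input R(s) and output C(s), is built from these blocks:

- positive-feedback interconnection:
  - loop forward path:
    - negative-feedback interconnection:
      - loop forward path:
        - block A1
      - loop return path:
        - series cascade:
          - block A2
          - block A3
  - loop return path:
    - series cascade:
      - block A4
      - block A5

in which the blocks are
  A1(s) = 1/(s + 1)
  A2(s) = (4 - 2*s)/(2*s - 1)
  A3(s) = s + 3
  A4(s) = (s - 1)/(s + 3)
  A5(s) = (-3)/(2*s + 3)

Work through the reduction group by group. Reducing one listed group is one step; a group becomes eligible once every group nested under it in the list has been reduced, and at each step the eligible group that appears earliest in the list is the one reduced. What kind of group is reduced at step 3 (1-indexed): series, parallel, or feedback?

Answer: series

Working:
[1] reduce the series chain A2, A3
[2] close the feedback loop around A1, (A2*A3)
[3] multiply A4, A5 (series)
[4] collapse the loop ([A1/(1+A1*(A2*A3))] forward, (A4*A5) return)
Step 3: series.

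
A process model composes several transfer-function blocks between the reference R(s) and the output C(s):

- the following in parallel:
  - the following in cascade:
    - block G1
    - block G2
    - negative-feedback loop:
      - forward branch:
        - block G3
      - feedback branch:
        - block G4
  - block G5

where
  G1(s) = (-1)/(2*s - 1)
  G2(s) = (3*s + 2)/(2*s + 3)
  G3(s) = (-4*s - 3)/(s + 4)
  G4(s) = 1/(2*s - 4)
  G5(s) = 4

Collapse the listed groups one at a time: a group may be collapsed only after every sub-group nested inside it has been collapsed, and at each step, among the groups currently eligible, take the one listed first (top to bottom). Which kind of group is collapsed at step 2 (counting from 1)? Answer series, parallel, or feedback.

Reducing step by step:

Step 1 - feedback reduction of G3, G4
Step 2 - cascade G1, G2, [G3/(1+G3*G4)]
Step 3 - combine (G1*G2*[G3/(1+G3*G4)]), G5 in parallel
So the answer for step 2 is series.

Answer: series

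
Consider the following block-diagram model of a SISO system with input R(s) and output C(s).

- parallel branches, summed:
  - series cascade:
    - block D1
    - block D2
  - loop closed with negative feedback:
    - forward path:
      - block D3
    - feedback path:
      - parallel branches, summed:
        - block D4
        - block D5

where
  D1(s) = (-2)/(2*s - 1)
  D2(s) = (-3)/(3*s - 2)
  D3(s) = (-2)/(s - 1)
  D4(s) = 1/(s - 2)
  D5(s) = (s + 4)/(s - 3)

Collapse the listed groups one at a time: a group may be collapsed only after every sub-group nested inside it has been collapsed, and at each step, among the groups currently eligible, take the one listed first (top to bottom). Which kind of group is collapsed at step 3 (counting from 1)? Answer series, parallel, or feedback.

The answer is feedback.

Reasoning:
[1] cascade D1, D2
[2] combine D4, D5 in parallel
[3] feedback reduction of D3, (D4+D5)
[4] add (D1*D2), [D3/(1+D3*(D4+D5))] (parallel)
The group at step 3 is a feedback group.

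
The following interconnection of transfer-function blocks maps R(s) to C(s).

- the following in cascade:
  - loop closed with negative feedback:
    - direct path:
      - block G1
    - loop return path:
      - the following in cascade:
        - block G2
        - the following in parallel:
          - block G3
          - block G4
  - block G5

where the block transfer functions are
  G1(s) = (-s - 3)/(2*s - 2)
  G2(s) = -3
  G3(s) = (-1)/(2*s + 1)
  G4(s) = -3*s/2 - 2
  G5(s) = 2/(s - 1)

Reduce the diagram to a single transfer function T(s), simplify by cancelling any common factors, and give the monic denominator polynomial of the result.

(1) add G3, G4 (parallel), giving (-6*s^2 - 11*s - 6)/(4*s + 2)
(2) combine G2, (G3+G4) in series, giving (18*s^2 + 33*s + 18)/(4*s + 2)
(3) apply the feedback formula to G1, (G2*(G3+G4)), giving (4*s^2 + 14*s + 6)/(18*s^3 + 79*s^2 + 121*s + 58)
(4) multiply [G1/(1+G1*(G2*(G3+G4)))], G5 (series), giving (8*s^2 + 28*s + 12)/(18*s^4 + 61*s^3 + 42*s^2 - 63*s - 58)
The result of step 4 is T(s) in lowest terms. Its denominator has leading coefficient 18; dividing the denominator through by 18 makes it monic.

Hence the answer: s^4 + 61*s^3/18 + 7*s^2/3 - 7*s/2 - 29/9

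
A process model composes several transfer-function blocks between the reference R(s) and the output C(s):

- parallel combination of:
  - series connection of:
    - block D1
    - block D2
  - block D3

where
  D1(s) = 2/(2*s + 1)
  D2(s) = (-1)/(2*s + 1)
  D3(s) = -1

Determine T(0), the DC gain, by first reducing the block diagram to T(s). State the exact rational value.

Reducing step by step:

1. combine D1, D2 in series gives (-2)/(4*s^2 + 4*s + 1)
2. combine (D1*D2), D3 in parallel gives (-4*s^2 - 4*s - 3)/(4*s^2 + 4*s + 1)
Evaluating the step-2 result (the overall T(s)) at s = 0 gives T(0) = -3/1 = -3.

Answer: -3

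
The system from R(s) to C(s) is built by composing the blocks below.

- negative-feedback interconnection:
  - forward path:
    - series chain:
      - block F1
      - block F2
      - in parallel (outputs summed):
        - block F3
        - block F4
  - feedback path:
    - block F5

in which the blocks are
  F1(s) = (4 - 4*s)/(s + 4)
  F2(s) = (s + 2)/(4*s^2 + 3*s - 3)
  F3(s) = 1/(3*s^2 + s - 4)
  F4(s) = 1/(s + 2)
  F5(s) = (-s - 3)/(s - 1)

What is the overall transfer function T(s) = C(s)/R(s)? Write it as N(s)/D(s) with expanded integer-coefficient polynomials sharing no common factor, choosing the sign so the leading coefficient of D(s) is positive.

Reducing step by step:

[1] combine F3, F4 in parallel gives (3*s^2 + 2*s - 2)/(3*s^3 + 7*s^2 - 2*s - 8)
[2] multiply F1, F2, (F3+F4) (series) gives (-12*s^2 - 8*s + 8)/(12*s^4 + 73*s^3 + 103*s^2 - 48)
[3] reduce the feedback loop with forward (F1*F2*(F3+F4)) and return F5; the result is T(s) itself (integer coefficients, no common factor, positive leading denominator coefficient)

Answer: (-12*s^3 + 4*s^2 + 16*s - 8)/(12*s^5 + 61*s^4 + 42*s^3 - 59*s^2 - 32*s + 24)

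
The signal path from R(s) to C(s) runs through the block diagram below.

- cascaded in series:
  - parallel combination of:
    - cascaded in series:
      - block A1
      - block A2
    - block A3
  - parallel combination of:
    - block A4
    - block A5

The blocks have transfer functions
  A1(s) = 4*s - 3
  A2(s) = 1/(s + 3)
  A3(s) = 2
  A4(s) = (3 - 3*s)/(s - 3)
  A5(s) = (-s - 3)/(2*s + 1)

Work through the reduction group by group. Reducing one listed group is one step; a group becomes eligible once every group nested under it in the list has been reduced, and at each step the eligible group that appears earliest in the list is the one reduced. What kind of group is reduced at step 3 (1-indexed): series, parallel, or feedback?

The answer is parallel.

Reasoning:
Step 1. reduce the series chain A1, A2
Step 2. reduce the parallel group (A1*A2), A3
Step 3. sum the parallel branches A4, A5
Step 4. multiply ((A1*A2)+A3), (A4+A5) (series)
So the answer for step 3 is parallel.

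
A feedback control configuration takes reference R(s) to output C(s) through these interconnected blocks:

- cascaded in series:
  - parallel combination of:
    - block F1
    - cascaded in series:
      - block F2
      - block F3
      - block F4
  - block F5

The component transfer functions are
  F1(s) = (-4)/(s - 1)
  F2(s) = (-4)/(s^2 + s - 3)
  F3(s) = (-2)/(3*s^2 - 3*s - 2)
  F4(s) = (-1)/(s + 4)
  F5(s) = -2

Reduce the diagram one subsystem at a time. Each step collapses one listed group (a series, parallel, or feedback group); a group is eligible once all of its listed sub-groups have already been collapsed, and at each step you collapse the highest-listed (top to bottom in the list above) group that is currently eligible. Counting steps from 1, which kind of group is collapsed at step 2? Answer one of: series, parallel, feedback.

Answer: parallel

Working:
Step 1: reduce the series chain F2, F3, F4
Step 2: reduce the parallel group F1, (F2*F3*F4)
Step 3: combine (F1+(F2*F3*F4)), F5 in series
The group at step 2 is a parallel group.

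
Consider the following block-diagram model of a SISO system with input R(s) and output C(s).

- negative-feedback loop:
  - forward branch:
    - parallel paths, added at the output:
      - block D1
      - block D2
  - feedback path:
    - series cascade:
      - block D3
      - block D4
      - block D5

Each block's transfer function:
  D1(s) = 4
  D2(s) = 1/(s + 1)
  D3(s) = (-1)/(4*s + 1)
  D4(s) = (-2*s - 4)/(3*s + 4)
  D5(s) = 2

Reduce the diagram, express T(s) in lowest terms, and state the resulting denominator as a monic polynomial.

Reducing step by step:

[1] add D1, D2 (parallel): (4*s + 5)/(s + 1)
[2] series reduction of D3, D4, D5: (4*s + 8)/(12*s^2 + 19*s + 4)
[3] reduce the feedback loop with forward (D1+D2) and return (D3*D4*D5): (48*s^3 + 136*s^2 + 111*s + 20)/(12*s^3 + 47*s^2 + 75*s + 44)
The result of step 3 is T(s) in lowest terms. Its denominator has leading coefficient 12; dividing the denominator through by 12 makes it monic.

Answer: s^3 + 47*s^2/12 + 25*s/4 + 11/3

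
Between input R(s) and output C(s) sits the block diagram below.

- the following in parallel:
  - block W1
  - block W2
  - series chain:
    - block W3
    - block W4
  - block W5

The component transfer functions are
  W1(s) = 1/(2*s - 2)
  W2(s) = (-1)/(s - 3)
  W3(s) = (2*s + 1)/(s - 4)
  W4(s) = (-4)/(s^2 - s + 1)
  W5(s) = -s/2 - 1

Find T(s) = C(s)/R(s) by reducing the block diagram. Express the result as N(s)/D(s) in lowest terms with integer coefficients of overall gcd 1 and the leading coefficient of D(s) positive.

Answer: (-s^6 + 7*s^5 - 11*s^4 - 29*s^3 + 103*s^2 - 67*s + 4)/(2*s^5 - 18*s^4 + 56*s^3 - 78*s^2 + 62*s - 24)

Working:
1. reduce the series chain W3, W4 gives (-8*s - 4)/(s^3 - 5*s^2 + 5*s - 4)
2. reduce the parallel group W1, W2, (W3*W4), W5 - this is the overall T(s), already in the required normalized form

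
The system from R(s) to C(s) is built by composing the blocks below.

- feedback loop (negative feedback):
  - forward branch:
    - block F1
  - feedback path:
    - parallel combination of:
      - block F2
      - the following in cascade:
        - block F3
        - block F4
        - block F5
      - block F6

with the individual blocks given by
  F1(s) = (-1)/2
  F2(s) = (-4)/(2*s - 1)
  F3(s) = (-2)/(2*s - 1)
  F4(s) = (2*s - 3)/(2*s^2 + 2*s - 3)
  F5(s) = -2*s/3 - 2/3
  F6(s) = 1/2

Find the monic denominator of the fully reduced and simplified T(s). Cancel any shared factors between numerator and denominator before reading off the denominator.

(1) combine F3, F4, F5 in series: (8*s^2 - 4*s - 12)/(12*s^3 + 6*s^2 - 24*s + 9)
(2) parallel reduction of F2, (F3*F4*F5), F6: (12*s^3 - 26*s^2 - 80*s + 57)/(24*s^3 + 12*s^2 - 48*s + 18)
(3) feedback reduction of F1, (F2+(F3*F4*F5)+F6): (-24*s^3 - 12*s^2 + 48*s - 18)/(36*s^3 + 50*s^2 - 16*s - 21)
No further cancellation is possible in the step-3 result, so that is T(s). Its denominator becomes monic after dividing by the leading coefficient 36.

Answer: s^3 + 25*s^2/18 - 4*s/9 - 7/12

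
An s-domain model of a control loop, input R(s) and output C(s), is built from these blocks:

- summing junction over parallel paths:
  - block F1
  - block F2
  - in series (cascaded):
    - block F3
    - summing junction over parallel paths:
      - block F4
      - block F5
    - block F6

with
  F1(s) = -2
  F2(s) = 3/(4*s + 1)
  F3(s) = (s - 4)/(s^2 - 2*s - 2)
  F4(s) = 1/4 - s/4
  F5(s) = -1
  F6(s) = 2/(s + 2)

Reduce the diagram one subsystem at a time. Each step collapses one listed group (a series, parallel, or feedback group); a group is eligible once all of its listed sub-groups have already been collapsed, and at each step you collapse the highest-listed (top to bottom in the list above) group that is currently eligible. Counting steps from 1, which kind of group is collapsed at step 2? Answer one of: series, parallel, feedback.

Answer: series

Working:
Step 1 - parallel reduction of F4, F5
Step 2 - cascade F3, (F4+F5), F6
Step 3 - sum the parallel branches F1, F2, (F3*(F4+F5)*F6)
The group at step 2 is a series group.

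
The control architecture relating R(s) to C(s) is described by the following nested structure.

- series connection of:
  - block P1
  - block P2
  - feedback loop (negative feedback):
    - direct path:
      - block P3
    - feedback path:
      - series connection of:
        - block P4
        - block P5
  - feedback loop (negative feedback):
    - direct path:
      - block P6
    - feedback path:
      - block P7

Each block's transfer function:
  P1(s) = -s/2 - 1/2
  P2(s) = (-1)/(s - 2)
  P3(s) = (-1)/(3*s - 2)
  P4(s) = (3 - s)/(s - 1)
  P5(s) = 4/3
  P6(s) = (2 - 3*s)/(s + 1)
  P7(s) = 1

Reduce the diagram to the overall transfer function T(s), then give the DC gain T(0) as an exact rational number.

Answer: 1/12

Working:
1. combine P4, P5 in series: (12 - 4*s)/(3*s - 3)
2. collapse the loop (P3 forward, (P4*P5) return): (3 - 3*s)/(9*s^2 - 11*s - 6)
3. collapse the loop (P6 forward, P7 return): (3*s - 2)/(2*s - 3)
4. cascade P1, P2, [P3/(1+P3*(P4*P5))], [P6/(1+P6*P7)]: (-9*s^3 + 6*s^2 + 9*s - 6)/(36*s^4 - 170*s^3 + 238*s^2 - 48*s - 72)
Step 4 gives the overall T(s). Then T(0) = -6/(-72) = 1/12.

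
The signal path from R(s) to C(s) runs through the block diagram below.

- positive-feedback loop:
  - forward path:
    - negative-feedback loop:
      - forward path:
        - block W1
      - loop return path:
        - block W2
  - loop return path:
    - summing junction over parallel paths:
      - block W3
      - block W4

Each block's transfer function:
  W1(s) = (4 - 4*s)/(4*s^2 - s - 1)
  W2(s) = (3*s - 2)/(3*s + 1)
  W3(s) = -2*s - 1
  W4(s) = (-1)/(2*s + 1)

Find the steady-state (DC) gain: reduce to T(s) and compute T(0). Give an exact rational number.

The answer is -4.

Reasoning:
Step 1: feedback reduction of W1, W2 -> (-12*s^2 + 8*s + 4)/(12*s^3 - 11*s^2 + 16*s - 9)
Step 2: sum the parallel branches W3, W4 -> (-4*s^2 - 4*s - 2)/(2*s + 1)
Step 3: collapse the loop ([W1/(1+W1*W2)] forward, (W3+W4) return) -> (24*s^3 - 4*s^2 - 16*s - 4)/(24*s^4 + 26*s^3 - 45*s^2 - 30*s + 1)
Evaluating the step-3 result (the overall T(s)) at s = 0 gives T(0) = -4/1 = -4.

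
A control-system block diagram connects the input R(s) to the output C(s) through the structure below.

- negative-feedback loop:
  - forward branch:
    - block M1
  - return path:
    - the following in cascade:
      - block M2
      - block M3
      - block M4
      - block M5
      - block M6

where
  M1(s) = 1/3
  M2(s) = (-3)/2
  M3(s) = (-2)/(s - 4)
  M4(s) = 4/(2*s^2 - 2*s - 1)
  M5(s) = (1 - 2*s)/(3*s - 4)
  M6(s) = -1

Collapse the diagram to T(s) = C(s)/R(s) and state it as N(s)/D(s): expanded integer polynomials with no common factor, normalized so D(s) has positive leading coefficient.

Reducing step by step:

[1] multiply M2, M3, M4, M5, M6 (series) gives (24*s - 12)/(6*s^4 - 38*s^3 + 61*s^2 - 16*s - 16)
[2] close the feedback loop around M1, (M2*M3*M4*M5*M6); the result is T(s) itself (integer coefficients, no common factor, positive leading denominator coefficient)

Answer: (6*s^4 - 38*s^3 + 61*s^2 - 16*s - 16)/(18*s^4 - 114*s^3 + 183*s^2 - 24*s - 60)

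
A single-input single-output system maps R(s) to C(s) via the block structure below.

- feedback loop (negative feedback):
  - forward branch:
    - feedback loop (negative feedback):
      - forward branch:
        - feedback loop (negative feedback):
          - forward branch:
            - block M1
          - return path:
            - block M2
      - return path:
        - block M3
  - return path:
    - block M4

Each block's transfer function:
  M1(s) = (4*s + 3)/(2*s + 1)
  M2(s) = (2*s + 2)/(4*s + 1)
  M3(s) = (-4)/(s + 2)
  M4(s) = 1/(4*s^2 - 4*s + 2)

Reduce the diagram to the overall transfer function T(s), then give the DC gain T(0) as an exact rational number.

Reducing step by step:

[1] reduce the feedback loop with forward M1 and return M2 = (16*s^2 + 16*s + 3)/(16*s^2 + 20*s + 7)
[2] apply the feedback formula to [M1/(1+M1*M2)], M3 = (16*s^3 + 48*s^2 + 35*s + 6)/(16*s^3 - 12*s^2 - 17*s + 2)
[3] feedback reduction of [[M1/(1+M1*M2)]/(1+[M1/(1+M1*M2)]*M3)], M4 = (64*s^5 + 128*s^4 - 20*s^3 - 20*s^2 + 46*s + 12)/(64*s^5 - 112*s^4 + 28*s^3 + 100*s^2 - 7*s + 10)
DC gain: substitute s = 0 into T(s) from step 3: T(0) = 12/10 = 6/5.

Answer: 6/5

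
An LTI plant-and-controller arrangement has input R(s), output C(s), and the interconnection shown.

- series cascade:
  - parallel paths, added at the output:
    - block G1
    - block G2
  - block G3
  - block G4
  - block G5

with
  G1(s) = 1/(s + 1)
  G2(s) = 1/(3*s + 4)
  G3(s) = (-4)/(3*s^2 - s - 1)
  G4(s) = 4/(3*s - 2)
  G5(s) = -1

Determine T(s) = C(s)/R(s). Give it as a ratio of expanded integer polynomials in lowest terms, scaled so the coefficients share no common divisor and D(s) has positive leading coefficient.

[1] add G1, G2 (parallel), giving (4*s + 5)/(3*s^2 + 7*s + 4)
[2] cascade (G1+G2), G3, G4, G5: this yields T(s), and no further normalization is needed

Answer: (64*s + 80)/(27*s^5 + 36*s^4 - 30*s^3 - 37*s^2 + 10*s + 8)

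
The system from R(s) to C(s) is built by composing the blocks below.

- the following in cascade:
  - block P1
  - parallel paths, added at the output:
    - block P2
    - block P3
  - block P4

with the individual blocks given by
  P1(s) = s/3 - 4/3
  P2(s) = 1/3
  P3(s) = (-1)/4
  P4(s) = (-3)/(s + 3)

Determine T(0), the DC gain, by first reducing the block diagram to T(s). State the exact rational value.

Reducing step by step:

Step 1. sum the parallel branches P2, P3 -> 1/12
Step 2. combine P1, (P2+P3), P4 in series -> (4 - s)/(12*s + 36)
That last expression is T(s); at s = 0 only the constant terms survive, so T(0) = 4/36 = 1/9.

Answer: 1/9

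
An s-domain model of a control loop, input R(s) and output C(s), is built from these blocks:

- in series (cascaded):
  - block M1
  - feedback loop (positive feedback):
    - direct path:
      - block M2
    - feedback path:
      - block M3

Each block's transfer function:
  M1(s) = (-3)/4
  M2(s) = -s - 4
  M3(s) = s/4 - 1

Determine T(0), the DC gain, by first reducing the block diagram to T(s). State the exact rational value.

[1] feedback reduction of M2, M3; result (-4*s - 16)/(s^2 - 12)
[2] combine M1, [M2/(1-M2*M3)] in series; result (3*s + 12)/(s^2 - 12)
Evaluating the step-2 result (the overall T(s)) at s = 0 gives T(0) = 12/(-12) = -1.

Answer: -1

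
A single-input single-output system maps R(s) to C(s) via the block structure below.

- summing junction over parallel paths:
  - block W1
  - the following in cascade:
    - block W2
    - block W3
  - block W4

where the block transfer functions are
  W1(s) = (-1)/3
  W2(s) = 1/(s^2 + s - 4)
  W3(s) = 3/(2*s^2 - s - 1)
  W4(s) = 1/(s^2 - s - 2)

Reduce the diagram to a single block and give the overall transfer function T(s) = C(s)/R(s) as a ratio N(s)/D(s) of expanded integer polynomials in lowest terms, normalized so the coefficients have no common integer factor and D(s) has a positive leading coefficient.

1. series reduction of W2, W3 -> 3/(2*s^4 + s^3 - 10*s^2 + 3*s + 4)
2. add W1, (W2*W3), W4 (parallel), which is the overall transfer function T(s) = C(s)/R(s) in lowest terms

Answer: (-2*s^6 + s^5 + 21*s^4 - 8*s^3 - 42*s^2 + 10*s + 2)/(6*s^6 - 3*s^5 - 45*s^4 + 33*s^3 + 63*s^2 - 30*s - 24)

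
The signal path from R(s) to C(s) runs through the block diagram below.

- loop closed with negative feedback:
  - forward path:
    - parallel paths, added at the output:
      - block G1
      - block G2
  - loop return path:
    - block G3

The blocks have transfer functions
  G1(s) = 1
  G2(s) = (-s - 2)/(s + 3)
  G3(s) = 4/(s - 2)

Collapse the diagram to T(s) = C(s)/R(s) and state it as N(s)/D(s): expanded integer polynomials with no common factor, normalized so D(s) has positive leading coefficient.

Step 1: combine G1, G2 in parallel, giving 1/(s + 3)
Step 2: feedback reduction of (G1+G2), G3 - this is the overall T(s), already in the required normalized form

Therefore the answer is (s - 2)/(s^2 + s - 2).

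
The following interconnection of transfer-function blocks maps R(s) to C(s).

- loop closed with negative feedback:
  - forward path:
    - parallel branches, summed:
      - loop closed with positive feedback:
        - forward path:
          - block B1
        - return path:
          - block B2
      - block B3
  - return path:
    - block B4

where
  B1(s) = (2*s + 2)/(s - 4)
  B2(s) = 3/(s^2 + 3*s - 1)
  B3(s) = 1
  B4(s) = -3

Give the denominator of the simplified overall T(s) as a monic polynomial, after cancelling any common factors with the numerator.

Answer: s^3 + 11*s^2/4 - 13*s/4 - 5/4

Working:
Step 1: feedback reduction of B1, B2: (2*s^3 + 8*s^2 + 4*s - 2)/(s^3 - s^2 - 19*s - 2)
Step 2: combine [B1/(1-B1*B2)], B3 in parallel: (3*s^3 + 7*s^2 - 15*s - 4)/(s^3 - s^2 - 19*s - 2)
Step 3: reduce the feedback loop with forward ([B1/(1-B1*B2)]+B3) and return B4: (-3*s^3 - 7*s^2 + 15*s + 4)/(8*s^3 + 22*s^2 - 26*s - 10)
Step 3 gives the fully reduced T(s), with no common factor left to cancel. The denominator's leading coefficient is 8, so divide each of its coefficients by 8 to get the monic form.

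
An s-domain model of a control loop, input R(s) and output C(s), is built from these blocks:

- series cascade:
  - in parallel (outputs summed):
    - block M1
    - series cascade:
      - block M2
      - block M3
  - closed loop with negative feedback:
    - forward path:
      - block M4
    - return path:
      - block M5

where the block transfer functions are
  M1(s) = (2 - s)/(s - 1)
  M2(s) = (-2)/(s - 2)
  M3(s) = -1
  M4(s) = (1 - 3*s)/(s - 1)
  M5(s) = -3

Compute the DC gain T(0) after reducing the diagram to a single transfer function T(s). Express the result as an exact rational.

First reduce the diagram to T(s).

(1) multiply M2, M3 (series) -> 2/(s - 2)
(2) sum the parallel branches M1, (M2*M3) -> (-s^2 + 6*s - 6)/(s^2 - 3*s + 2)
(3) apply the feedback formula to M4, M5 -> (1 - 3*s)/(10*s - 4)
(4) reduce the series chain (M1+(M2*M3)), [M4/(1+M4*M5)] -> (3*s^3 - 19*s^2 + 24*s - 6)/(10*s^3 - 34*s^2 + 32*s - 8)
The step-4 result is T(s). Setting s = 0: T(0) = -6/(-8) = 3/4.

Answer: 3/4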